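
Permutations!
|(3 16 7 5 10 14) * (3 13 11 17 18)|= |(3 16 7 5 10 14 13 11 17 18)|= 10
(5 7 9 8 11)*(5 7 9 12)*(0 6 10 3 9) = (0 6 10 3 9 8 11 7 12 5) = [6, 1, 2, 9, 4, 0, 10, 12, 11, 8, 3, 7, 5]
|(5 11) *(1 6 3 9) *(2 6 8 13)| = |(1 8 13 2 6 3 9)(5 11)| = 14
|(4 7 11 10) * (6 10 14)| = |(4 7 11 14 6 10)| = 6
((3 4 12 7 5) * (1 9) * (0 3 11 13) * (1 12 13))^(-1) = (0 13 4 3)(1 11 5 7 12 9)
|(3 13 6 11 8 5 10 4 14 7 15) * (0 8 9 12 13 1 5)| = 40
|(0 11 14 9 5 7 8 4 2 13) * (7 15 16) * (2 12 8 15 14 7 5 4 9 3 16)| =12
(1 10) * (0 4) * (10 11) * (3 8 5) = [4, 11, 2, 8, 0, 3, 6, 7, 5, 9, 1, 10] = (0 4)(1 11 10)(3 8 5)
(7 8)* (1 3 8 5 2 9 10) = (1 3 8 7 5 2 9 10) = [0, 3, 9, 8, 4, 2, 6, 5, 7, 10, 1]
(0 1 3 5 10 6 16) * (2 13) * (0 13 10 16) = [1, 3, 10, 5, 4, 16, 0, 7, 8, 9, 6, 11, 12, 2, 14, 15, 13] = (0 1 3 5 16 13 2 10 6)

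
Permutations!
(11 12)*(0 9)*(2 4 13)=[9, 1, 4, 3, 13, 5, 6, 7, 8, 0, 10, 12, 11, 2]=(0 9)(2 4 13)(11 12)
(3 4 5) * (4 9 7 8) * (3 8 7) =(3 9)(4 5 8) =[0, 1, 2, 9, 5, 8, 6, 7, 4, 3]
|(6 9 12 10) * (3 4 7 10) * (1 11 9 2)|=|(1 11 9 12 3 4 7 10 6 2)|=10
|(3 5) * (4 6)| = |(3 5)(4 6)| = 2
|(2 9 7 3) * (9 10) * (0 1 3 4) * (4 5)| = 9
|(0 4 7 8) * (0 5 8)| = 6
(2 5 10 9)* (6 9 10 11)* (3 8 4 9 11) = (2 5 3 8 4 9)(6 11) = [0, 1, 5, 8, 9, 3, 11, 7, 4, 2, 10, 6]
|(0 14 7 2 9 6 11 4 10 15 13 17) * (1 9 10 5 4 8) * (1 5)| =56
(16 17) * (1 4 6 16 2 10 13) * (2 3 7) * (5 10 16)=(1 4 6 5 10 13)(2 16 17 3 7)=[0, 4, 16, 7, 6, 10, 5, 2, 8, 9, 13, 11, 12, 1, 14, 15, 17, 3]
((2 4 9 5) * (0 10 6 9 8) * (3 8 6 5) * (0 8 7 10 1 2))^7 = (0 7 6 1 10 9 2 5 3 4)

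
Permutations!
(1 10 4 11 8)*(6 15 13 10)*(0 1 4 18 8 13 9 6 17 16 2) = (0 1 17 16 2)(4 11 13 10 18 8)(6 15 9) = [1, 17, 0, 3, 11, 5, 15, 7, 4, 6, 18, 13, 12, 10, 14, 9, 2, 16, 8]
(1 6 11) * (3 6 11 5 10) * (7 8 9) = (1 11)(3 6 5 10)(7 8 9) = [0, 11, 2, 6, 4, 10, 5, 8, 9, 7, 3, 1]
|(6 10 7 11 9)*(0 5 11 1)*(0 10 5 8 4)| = |(0 8 4)(1 10 7)(5 11 9 6)| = 12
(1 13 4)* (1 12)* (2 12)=(1 13 4 2 12)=[0, 13, 12, 3, 2, 5, 6, 7, 8, 9, 10, 11, 1, 4]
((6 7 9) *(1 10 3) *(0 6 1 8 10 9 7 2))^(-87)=((0 6 2)(1 9)(3 8 10))^(-87)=(10)(1 9)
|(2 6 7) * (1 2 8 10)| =|(1 2 6 7 8 10)| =6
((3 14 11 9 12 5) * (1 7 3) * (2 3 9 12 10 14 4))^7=(1 5 12 11 14 10 9 7)(2 3 4)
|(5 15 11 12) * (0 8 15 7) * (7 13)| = 8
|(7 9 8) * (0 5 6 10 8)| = |(0 5 6 10 8 7 9)| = 7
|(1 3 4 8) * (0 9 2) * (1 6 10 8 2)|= |(0 9 1 3 4 2)(6 10 8)|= 6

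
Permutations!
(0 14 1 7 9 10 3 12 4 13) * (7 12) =(0 14 1 12 4 13)(3 7 9 10) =[14, 12, 2, 7, 13, 5, 6, 9, 8, 10, 3, 11, 4, 0, 1]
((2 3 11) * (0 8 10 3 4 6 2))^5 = ((0 8 10 3 11)(2 4 6))^5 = (11)(2 6 4)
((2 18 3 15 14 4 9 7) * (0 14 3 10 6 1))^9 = ((0 14 4 9 7 2 18 10 6 1)(3 15))^9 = (0 1 6 10 18 2 7 9 4 14)(3 15)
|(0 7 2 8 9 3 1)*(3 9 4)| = 7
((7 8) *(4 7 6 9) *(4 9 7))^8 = (9)(6 8 7)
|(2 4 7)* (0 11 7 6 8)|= 7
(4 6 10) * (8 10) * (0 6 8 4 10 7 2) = [6, 1, 0, 3, 8, 5, 4, 2, 7, 9, 10] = (10)(0 6 4 8 7 2)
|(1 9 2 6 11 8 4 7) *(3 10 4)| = 10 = |(1 9 2 6 11 8 3 10 4 7)|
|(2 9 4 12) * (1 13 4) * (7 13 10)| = |(1 10 7 13 4 12 2 9)| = 8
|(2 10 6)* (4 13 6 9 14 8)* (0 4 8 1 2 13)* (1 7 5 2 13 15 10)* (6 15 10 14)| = |(0 4)(1 13 15 14 7 5 2)(6 10 9)| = 42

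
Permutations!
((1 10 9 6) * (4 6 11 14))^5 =(1 4 11 10 6 14 9)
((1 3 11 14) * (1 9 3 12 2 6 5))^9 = (1 5 6 2 12)(3 11 14 9)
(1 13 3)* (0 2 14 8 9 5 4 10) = (0 2 14 8 9 5 4 10)(1 13 3) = [2, 13, 14, 1, 10, 4, 6, 7, 9, 5, 0, 11, 12, 3, 8]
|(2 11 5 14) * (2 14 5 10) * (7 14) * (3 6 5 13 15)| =|(2 11 10)(3 6 5 13 15)(7 14)| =30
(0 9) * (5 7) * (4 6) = [9, 1, 2, 3, 6, 7, 4, 5, 8, 0] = (0 9)(4 6)(5 7)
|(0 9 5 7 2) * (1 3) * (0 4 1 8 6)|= 10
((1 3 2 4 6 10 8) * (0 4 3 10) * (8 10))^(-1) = ((10)(0 4 6)(1 8)(2 3))^(-1) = (10)(0 6 4)(1 8)(2 3)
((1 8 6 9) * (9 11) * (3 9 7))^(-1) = ((1 8 6 11 7 3 9))^(-1) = (1 9 3 7 11 6 8)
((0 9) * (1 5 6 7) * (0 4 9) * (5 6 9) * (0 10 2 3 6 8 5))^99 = (10)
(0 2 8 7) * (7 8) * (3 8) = (0 2 7)(3 8) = [2, 1, 7, 8, 4, 5, 6, 0, 3]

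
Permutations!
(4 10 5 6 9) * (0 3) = (0 3)(4 10 5 6 9) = [3, 1, 2, 0, 10, 6, 9, 7, 8, 4, 5]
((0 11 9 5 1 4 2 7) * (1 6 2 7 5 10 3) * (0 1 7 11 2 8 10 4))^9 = (11)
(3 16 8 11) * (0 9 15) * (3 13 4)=(0 9 15)(3 16 8 11 13 4)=[9, 1, 2, 16, 3, 5, 6, 7, 11, 15, 10, 13, 12, 4, 14, 0, 8]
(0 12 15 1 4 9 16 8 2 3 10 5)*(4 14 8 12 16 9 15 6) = (0 16 12 6 4 15 1 14 8 2 3 10 5) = [16, 14, 3, 10, 15, 0, 4, 7, 2, 9, 5, 11, 6, 13, 8, 1, 12]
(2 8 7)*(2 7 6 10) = (2 8 6 10) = [0, 1, 8, 3, 4, 5, 10, 7, 6, 9, 2]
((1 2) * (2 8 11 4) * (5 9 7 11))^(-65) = (1 2 4 11 7 9 5 8) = ((1 8 5 9 7 11 4 2))^(-65)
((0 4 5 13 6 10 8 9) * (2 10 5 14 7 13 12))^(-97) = ((0 4 14 7 13 6 5 12 2 10 8 9))^(-97) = (0 9 8 10 2 12 5 6 13 7 14 4)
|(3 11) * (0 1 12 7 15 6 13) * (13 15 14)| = 6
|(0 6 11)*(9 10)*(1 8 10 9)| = 3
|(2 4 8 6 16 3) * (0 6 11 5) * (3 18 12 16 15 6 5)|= |(0 5)(2 4 8 11 3)(6 15)(12 16 18)|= 30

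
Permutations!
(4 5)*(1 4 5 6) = (1 4 6) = [0, 4, 2, 3, 6, 5, 1]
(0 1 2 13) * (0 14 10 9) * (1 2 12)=(0 2 13 14 10 9)(1 12)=[2, 12, 13, 3, 4, 5, 6, 7, 8, 0, 9, 11, 1, 14, 10]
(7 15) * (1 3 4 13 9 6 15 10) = (1 3 4 13 9 6 15 7 10) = [0, 3, 2, 4, 13, 5, 15, 10, 8, 6, 1, 11, 12, 9, 14, 7]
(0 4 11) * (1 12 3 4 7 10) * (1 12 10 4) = (0 7 4 11)(1 10 12 3) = [7, 10, 2, 1, 11, 5, 6, 4, 8, 9, 12, 0, 3]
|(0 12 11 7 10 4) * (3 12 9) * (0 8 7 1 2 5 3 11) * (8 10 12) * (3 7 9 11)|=42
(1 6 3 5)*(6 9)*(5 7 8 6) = [0, 9, 2, 7, 4, 1, 3, 8, 6, 5] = (1 9 5)(3 7 8 6)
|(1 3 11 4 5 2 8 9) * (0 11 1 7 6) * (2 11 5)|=18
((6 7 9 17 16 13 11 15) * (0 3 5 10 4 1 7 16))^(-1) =(0 17 9 7 1 4 10 5 3)(6 15 11 13 16)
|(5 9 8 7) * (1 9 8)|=6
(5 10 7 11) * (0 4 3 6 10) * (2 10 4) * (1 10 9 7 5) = [2, 10, 9, 6, 3, 0, 4, 11, 8, 7, 5, 1] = (0 2 9 7 11 1 10 5)(3 6 4)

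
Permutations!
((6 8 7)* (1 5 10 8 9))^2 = (1 10 7 9 5 8 6)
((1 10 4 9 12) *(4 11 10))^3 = ((1 4 9 12)(10 11))^3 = (1 12 9 4)(10 11)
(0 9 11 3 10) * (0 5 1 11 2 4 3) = (0 9 2 4 3 10 5 1 11) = [9, 11, 4, 10, 3, 1, 6, 7, 8, 2, 5, 0]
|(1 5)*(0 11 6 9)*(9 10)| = |(0 11 6 10 9)(1 5)| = 10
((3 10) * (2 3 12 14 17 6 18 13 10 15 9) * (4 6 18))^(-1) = ((2 3 15 9)(4 6)(10 12 14 17 18 13))^(-1) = (2 9 15 3)(4 6)(10 13 18 17 14 12)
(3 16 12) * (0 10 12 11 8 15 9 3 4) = (0 10 12 4)(3 16 11 8 15 9) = [10, 1, 2, 16, 0, 5, 6, 7, 15, 3, 12, 8, 4, 13, 14, 9, 11]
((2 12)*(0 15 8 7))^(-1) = (0 7 8 15)(2 12) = ((0 15 8 7)(2 12))^(-1)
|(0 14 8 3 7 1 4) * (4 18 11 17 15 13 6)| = 13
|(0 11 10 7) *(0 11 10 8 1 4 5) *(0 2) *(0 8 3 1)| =|(0 10 7 11 3 1 4 5 2 8)| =10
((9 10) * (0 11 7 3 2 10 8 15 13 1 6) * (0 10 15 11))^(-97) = (1 10 8 7 2 13 6 9 11 3 15)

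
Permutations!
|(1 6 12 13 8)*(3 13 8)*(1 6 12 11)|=|(1 12 8 6 11)(3 13)|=10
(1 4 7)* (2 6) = [0, 4, 6, 3, 7, 5, 2, 1] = (1 4 7)(2 6)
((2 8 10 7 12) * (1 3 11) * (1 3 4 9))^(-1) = ((1 4 9)(2 8 10 7 12)(3 11))^(-1) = (1 9 4)(2 12 7 10 8)(3 11)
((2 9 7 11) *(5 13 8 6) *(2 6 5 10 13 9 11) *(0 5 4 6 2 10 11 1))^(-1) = (0 1 2 11 6 4 8 13 10 7 9 5)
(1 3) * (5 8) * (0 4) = (0 4)(1 3)(5 8) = [4, 3, 2, 1, 0, 8, 6, 7, 5]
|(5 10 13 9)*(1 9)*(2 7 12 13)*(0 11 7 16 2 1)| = 20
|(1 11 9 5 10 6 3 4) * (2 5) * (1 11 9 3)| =|(1 9 2 5 10 6)(3 4 11)| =6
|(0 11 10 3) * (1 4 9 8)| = 4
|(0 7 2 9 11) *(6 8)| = 10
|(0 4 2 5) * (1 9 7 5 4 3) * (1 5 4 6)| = 6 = |(0 3 5)(1 9 7 4 2 6)|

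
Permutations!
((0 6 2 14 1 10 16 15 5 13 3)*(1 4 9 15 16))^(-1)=((16)(0 6 2 14 4 9 15 5 13 3)(1 10))^(-1)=(16)(0 3 13 5 15 9 4 14 2 6)(1 10)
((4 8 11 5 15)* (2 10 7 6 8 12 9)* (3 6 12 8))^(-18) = (2 7 9 10 12)(4 11 15 8 5)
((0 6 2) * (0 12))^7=(0 12 2 6)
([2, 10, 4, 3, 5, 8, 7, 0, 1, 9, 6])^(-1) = (0 7 6 10 1 8 5 4 2)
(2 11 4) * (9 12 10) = (2 11 4)(9 12 10) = [0, 1, 11, 3, 2, 5, 6, 7, 8, 12, 9, 4, 10]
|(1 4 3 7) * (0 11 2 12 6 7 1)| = 6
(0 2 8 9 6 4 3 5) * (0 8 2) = [0, 1, 2, 5, 3, 8, 4, 7, 9, 6] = (3 5 8 9 6 4)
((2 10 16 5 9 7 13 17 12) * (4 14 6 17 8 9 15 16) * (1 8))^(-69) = (1 8 9 7 13)(2 10 4 14 6 17 12)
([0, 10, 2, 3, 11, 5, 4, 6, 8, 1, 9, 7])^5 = [0, 9, 2, 3, 11, 5, 4, 6, 8, 10, 1, 7]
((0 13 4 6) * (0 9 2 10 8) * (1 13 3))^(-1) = (0 8 10 2 9 6 4 13 1 3)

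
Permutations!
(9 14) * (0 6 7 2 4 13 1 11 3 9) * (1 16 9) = (0 6 7 2 4 13 16 9 14)(1 11 3) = [6, 11, 4, 1, 13, 5, 7, 2, 8, 14, 10, 3, 12, 16, 0, 15, 9]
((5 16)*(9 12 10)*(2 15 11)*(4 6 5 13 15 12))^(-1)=((2 12 10 9 4 6 5 16 13 15 11))^(-1)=(2 11 15 13 16 5 6 4 9 10 12)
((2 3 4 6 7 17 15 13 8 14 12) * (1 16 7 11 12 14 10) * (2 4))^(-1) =((1 16 7 17 15 13 8 10)(2 3)(4 6 11 12))^(-1) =(1 10 8 13 15 17 7 16)(2 3)(4 12 11 6)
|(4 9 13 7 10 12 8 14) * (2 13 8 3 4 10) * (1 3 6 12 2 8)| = |(1 3 4 9)(2 13 7 8 14 10)(6 12)| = 12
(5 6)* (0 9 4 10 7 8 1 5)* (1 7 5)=(0 9 4 10 5 6)(7 8)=[9, 1, 2, 3, 10, 6, 0, 8, 7, 4, 5]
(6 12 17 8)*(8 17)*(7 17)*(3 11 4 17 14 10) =(3 11 4 17 7 14 10)(6 12 8) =[0, 1, 2, 11, 17, 5, 12, 14, 6, 9, 3, 4, 8, 13, 10, 15, 16, 7]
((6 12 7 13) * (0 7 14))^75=(0 6)(7 12)(13 14)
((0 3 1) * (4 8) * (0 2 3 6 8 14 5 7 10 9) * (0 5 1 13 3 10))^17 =(0 2 6 10 8 9 4 5 14 7 1)(3 13)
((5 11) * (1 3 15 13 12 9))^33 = (1 13)(3 12)(5 11)(9 15)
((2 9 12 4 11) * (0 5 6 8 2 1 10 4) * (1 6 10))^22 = ((0 5 10 4 11 6 8 2 9 12))^22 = (0 10 11 8 9)(2 12 5 4 6)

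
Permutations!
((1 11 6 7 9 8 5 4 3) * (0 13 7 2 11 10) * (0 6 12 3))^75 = (0 5 9 13 4 8 7)(1 12 2 10 3 11 6)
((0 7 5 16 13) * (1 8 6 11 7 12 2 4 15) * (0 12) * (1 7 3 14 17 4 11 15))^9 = (1 2 15 14 16)(3 5 4 12 6)(7 17 13 8 11) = ((1 8 6 15 7 5 16 13 12 2 11 3 14 17 4))^9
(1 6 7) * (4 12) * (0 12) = [12, 6, 2, 3, 0, 5, 7, 1, 8, 9, 10, 11, 4] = (0 12 4)(1 6 7)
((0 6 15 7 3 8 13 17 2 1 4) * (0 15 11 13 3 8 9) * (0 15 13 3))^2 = (0 11 9 7)(1 13 2 4 17)(3 15 8 6)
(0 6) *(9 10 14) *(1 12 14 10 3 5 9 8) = (0 6)(1 12 14 8)(3 5 9) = [6, 12, 2, 5, 4, 9, 0, 7, 1, 3, 10, 11, 14, 13, 8]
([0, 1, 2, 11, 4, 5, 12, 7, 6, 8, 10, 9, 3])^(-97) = [0, 1, 2, 12, 4, 5, 8, 7, 9, 11, 10, 3, 6]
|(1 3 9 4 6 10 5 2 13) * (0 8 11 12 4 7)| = |(0 8 11 12 4 6 10 5 2 13 1 3 9 7)| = 14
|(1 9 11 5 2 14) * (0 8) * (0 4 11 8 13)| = 8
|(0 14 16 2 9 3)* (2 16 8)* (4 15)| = |(16)(0 14 8 2 9 3)(4 15)| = 6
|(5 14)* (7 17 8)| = |(5 14)(7 17 8)| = 6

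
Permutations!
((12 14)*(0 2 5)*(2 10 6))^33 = ((0 10 6 2 5)(12 14))^33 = (0 2 10 5 6)(12 14)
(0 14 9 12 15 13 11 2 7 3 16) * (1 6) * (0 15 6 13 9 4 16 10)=(0 14 4 16 15 9 12 6 1 13 11 2 7 3 10)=[14, 13, 7, 10, 16, 5, 1, 3, 8, 12, 0, 2, 6, 11, 4, 9, 15]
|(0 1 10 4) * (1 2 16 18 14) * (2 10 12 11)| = |(0 10 4)(1 12 11 2 16 18 14)| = 21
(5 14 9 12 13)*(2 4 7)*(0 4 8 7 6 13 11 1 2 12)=(0 4 6 13 5 14 9)(1 2 8 7 12 11)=[4, 2, 8, 3, 6, 14, 13, 12, 7, 0, 10, 1, 11, 5, 9]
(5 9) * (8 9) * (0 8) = [8, 1, 2, 3, 4, 0, 6, 7, 9, 5] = (0 8 9 5)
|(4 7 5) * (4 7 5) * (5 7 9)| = 2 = |(4 7)(5 9)|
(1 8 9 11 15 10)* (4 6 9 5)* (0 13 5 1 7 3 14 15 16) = [13, 8, 2, 14, 6, 4, 9, 3, 1, 11, 7, 16, 12, 5, 15, 10, 0] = (0 13 5 4 6 9 11 16)(1 8)(3 14 15 10 7)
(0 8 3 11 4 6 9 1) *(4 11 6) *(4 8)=(11)(0 4 8 3 6 9 1)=[4, 0, 2, 6, 8, 5, 9, 7, 3, 1, 10, 11]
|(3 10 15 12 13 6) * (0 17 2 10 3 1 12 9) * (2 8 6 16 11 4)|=14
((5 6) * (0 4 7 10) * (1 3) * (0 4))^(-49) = (1 3)(4 10 7)(5 6)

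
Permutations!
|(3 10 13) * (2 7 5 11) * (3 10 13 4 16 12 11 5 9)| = 10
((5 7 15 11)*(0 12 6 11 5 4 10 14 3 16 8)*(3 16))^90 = ((0 12 6 11 4 10 14 16 8)(5 7 15))^90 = (16)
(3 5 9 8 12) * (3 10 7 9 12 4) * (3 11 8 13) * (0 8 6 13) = (0 8 4 11 6 13 3 5 12 10 7 9) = [8, 1, 2, 5, 11, 12, 13, 9, 4, 0, 7, 6, 10, 3]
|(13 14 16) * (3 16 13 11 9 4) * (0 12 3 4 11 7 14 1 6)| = 18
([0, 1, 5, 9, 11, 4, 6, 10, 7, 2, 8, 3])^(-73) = (2 9 3 11 4 5)(7 8 10)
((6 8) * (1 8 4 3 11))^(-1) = (1 11 3 4 6 8)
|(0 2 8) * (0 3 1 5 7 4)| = |(0 2 8 3 1 5 7 4)| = 8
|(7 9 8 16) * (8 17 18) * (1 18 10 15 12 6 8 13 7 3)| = 13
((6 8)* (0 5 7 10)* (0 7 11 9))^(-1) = ((0 5 11 9)(6 8)(7 10))^(-1) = (0 9 11 5)(6 8)(7 10)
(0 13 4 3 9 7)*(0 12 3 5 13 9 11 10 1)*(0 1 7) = [9, 1, 2, 11, 5, 13, 6, 12, 8, 0, 7, 10, 3, 4] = (0 9)(3 11 10 7 12)(4 5 13)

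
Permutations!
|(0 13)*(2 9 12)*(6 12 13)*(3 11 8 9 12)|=14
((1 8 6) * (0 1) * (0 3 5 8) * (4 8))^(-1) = ((0 1)(3 5 4 8 6))^(-1) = (0 1)(3 6 8 4 5)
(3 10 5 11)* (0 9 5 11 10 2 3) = (0 9 5 10 11)(2 3) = [9, 1, 3, 2, 4, 10, 6, 7, 8, 5, 11, 0]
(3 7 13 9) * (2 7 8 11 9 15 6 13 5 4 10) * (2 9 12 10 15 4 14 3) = (2 7 5 14 3 8 11 12 10 9)(4 15 6 13) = [0, 1, 7, 8, 15, 14, 13, 5, 11, 2, 9, 12, 10, 4, 3, 6]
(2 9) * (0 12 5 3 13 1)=[12, 0, 9, 13, 4, 3, 6, 7, 8, 2, 10, 11, 5, 1]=(0 12 5 3 13 1)(2 9)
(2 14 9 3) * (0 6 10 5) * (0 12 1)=(0 6 10 5 12 1)(2 14 9 3)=[6, 0, 14, 2, 4, 12, 10, 7, 8, 3, 5, 11, 1, 13, 9]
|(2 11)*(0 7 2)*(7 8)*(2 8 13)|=|(0 13 2 11)(7 8)|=4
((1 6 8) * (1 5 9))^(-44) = (1 6 8 5 9)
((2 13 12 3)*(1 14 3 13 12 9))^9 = (1 3 12 9 14 2 13)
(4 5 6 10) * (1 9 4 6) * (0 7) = (0 7)(1 9 4 5)(6 10) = [7, 9, 2, 3, 5, 1, 10, 0, 8, 4, 6]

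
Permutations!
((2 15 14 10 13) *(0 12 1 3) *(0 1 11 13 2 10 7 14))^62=((0 12 11 13 10 2 15)(1 3)(7 14))^62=(0 15 2 10 13 11 12)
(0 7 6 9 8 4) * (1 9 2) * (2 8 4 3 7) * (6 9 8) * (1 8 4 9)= (9)(0 2 8 3 7 1 4)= [2, 4, 8, 7, 0, 5, 6, 1, 3, 9]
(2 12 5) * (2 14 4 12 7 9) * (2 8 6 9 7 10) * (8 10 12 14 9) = (2 12 5 9 10)(4 14)(6 8) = [0, 1, 12, 3, 14, 9, 8, 7, 6, 10, 2, 11, 5, 13, 4]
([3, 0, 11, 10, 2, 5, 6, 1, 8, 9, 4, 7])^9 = (0 3 10 4 2 11 7 1)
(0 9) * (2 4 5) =[9, 1, 4, 3, 5, 2, 6, 7, 8, 0] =(0 9)(2 4 5)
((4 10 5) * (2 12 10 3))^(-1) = ((2 12 10 5 4 3))^(-1) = (2 3 4 5 10 12)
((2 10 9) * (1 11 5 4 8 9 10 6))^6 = ((1 11 5 4 8 9 2 6))^6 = (1 2 8 5)(4 11 6 9)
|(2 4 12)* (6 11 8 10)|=|(2 4 12)(6 11 8 10)|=12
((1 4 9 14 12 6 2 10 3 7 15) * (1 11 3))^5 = ((1 4 9 14 12 6 2 10)(3 7 15 11))^5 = (1 6 9 10 12 4 2 14)(3 7 15 11)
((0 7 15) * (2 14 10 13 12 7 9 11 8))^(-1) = ((0 9 11 8 2 14 10 13 12 7 15))^(-1) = (0 15 7 12 13 10 14 2 8 11 9)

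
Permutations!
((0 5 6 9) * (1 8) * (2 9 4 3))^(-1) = ((0 5 6 4 3 2 9)(1 8))^(-1) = (0 9 2 3 4 6 5)(1 8)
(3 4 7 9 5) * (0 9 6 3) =[9, 1, 2, 4, 7, 0, 3, 6, 8, 5] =(0 9 5)(3 4 7 6)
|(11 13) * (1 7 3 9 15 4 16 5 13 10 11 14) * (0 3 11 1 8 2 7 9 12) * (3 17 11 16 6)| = 77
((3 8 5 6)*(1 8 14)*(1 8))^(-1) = (3 6 5 8 14) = ((3 14 8 5 6))^(-1)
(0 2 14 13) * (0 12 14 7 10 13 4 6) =(0 2 7 10 13 12 14 4 6) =[2, 1, 7, 3, 6, 5, 0, 10, 8, 9, 13, 11, 14, 12, 4]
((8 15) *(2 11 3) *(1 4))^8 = ((1 4)(2 11 3)(8 15))^8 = (15)(2 3 11)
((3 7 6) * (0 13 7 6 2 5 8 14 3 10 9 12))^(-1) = (0 12 9 10 6 3 14 8 5 2 7 13) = ((0 13 7 2 5 8 14 3 6 10 9 12))^(-1)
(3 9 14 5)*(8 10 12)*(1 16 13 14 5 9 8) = (1 16 13 14 9 5 3 8 10 12) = [0, 16, 2, 8, 4, 3, 6, 7, 10, 5, 12, 11, 1, 14, 9, 15, 13]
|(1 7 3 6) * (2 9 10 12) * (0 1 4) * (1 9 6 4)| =10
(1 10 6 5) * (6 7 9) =[0, 10, 2, 3, 4, 1, 5, 9, 8, 6, 7] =(1 10 7 9 6 5)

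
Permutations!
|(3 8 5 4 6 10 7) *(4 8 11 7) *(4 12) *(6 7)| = 14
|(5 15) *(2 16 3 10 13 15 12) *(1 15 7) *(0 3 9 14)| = |(0 3 10 13 7 1 15 5 12 2 16 9 14)| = 13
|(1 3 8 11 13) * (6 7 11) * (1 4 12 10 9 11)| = |(1 3 8 6 7)(4 12 10 9 11 13)| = 30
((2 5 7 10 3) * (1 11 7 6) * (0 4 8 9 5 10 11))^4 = ((0 4 8 9 5 6 1)(2 10 3)(7 11))^4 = (11)(0 5 4 6 8 1 9)(2 10 3)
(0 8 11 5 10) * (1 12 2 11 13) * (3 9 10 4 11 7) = (0 8 13 1 12 2 7 3 9 10)(4 11 5) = [8, 12, 7, 9, 11, 4, 6, 3, 13, 10, 0, 5, 2, 1]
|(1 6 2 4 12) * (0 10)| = |(0 10)(1 6 2 4 12)| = 10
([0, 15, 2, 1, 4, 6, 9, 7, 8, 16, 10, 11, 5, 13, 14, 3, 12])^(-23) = [0, 15, 2, 1, 4, 9, 16, 7, 8, 12, 10, 11, 6, 13, 14, 3, 5]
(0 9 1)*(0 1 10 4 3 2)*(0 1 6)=(0 9 10 4 3 2 1 6)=[9, 6, 1, 2, 3, 5, 0, 7, 8, 10, 4]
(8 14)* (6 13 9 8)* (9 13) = (6 9 8 14) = [0, 1, 2, 3, 4, 5, 9, 7, 14, 8, 10, 11, 12, 13, 6]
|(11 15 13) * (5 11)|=4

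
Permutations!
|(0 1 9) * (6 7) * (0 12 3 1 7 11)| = 4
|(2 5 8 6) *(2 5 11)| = 6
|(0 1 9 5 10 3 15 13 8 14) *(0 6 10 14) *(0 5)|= 24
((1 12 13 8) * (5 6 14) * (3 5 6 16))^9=((1 12 13 8)(3 5 16)(6 14))^9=(16)(1 12 13 8)(6 14)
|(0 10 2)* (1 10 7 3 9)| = |(0 7 3 9 1 10 2)| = 7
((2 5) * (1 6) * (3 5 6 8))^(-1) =((1 8 3 5 2 6))^(-1) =(1 6 2 5 3 8)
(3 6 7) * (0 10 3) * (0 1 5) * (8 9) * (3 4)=[10, 5, 2, 6, 3, 0, 7, 1, 9, 8, 4]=(0 10 4 3 6 7 1 5)(8 9)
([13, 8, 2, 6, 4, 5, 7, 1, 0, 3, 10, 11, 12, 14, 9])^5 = [6, 9, 2, 0, 4, 5, 13, 14, 3, 8, 10, 11, 12, 7, 1]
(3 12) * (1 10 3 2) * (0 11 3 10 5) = (0 11 3 12 2 1 5) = [11, 5, 1, 12, 4, 0, 6, 7, 8, 9, 10, 3, 2]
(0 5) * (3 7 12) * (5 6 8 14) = (0 6 8 14 5)(3 7 12) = [6, 1, 2, 7, 4, 0, 8, 12, 14, 9, 10, 11, 3, 13, 5]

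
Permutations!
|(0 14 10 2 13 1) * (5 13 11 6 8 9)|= |(0 14 10 2 11 6 8 9 5 13 1)|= 11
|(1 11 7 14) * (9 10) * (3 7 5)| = |(1 11 5 3 7 14)(9 10)| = 6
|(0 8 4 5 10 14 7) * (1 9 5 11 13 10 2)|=|(0 8 4 11 13 10 14 7)(1 9 5 2)|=8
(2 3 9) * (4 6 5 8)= [0, 1, 3, 9, 6, 8, 5, 7, 4, 2]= (2 3 9)(4 6 5 8)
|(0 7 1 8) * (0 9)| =5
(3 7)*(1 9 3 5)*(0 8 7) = (0 8 7 5 1 9 3) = [8, 9, 2, 0, 4, 1, 6, 5, 7, 3]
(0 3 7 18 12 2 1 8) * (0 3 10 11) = (0 10 11)(1 8 3 7 18 12 2) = [10, 8, 1, 7, 4, 5, 6, 18, 3, 9, 11, 0, 2, 13, 14, 15, 16, 17, 12]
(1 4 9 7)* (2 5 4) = (1 2 5 4 9 7) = [0, 2, 5, 3, 9, 4, 6, 1, 8, 7]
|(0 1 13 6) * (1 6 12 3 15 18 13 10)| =10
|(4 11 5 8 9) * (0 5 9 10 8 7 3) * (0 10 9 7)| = |(0 5)(3 10 8 9 4 11 7)| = 14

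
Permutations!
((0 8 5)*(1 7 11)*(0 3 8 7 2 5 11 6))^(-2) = (0 7 6)(1 8 5)(2 11 3)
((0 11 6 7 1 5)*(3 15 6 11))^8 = (0 3 15 6 7 1 5)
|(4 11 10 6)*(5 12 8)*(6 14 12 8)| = 6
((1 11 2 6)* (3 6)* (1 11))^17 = ((2 3 6 11))^17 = (2 3 6 11)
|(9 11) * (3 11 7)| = 4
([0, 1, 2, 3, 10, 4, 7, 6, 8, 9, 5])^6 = (10)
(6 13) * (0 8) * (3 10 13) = (0 8)(3 10 13 6) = [8, 1, 2, 10, 4, 5, 3, 7, 0, 9, 13, 11, 12, 6]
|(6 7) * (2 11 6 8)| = 5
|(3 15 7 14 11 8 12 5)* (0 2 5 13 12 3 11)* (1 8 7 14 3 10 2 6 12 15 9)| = 18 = |(0 6 12 13 15 14)(1 8 10 2 5 11 7 3 9)|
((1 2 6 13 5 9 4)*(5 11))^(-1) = ((1 2 6 13 11 5 9 4))^(-1) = (1 4 9 5 11 13 6 2)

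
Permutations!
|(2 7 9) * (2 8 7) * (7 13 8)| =2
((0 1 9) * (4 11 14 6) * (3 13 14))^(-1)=((0 1 9)(3 13 14 6 4 11))^(-1)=(0 9 1)(3 11 4 6 14 13)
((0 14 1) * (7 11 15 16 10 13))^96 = ((0 14 1)(7 11 15 16 10 13))^96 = (16)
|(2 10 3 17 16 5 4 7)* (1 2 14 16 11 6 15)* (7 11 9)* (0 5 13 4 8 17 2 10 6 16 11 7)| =|(0 5 8 17 9)(1 10 3 2 6 15)(4 7 14 11 16 13)| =30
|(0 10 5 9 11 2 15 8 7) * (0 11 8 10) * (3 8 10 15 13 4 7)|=|(15)(2 13 4 7 11)(3 8)(5 9 10)|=30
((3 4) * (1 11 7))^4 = (1 11 7)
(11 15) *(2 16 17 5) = (2 16 17 5)(11 15) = [0, 1, 16, 3, 4, 2, 6, 7, 8, 9, 10, 15, 12, 13, 14, 11, 17, 5]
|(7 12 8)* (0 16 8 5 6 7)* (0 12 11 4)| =9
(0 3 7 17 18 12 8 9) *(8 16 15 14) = (0 3 7 17 18 12 16 15 14 8 9) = [3, 1, 2, 7, 4, 5, 6, 17, 9, 0, 10, 11, 16, 13, 8, 14, 15, 18, 12]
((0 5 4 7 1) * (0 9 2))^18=(0 1 5 9 4 2 7)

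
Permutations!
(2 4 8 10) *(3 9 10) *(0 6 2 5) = [6, 1, 4, 9, 8, 0, 2, 7, 3, 10, 5] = (0 6 2 4 8 3 9 10 5)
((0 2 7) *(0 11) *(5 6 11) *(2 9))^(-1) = (0 11 6 5 7 2 9)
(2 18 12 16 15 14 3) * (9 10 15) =(2 18 12 16 9 10 15 14 3) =[0, 1, 18, 2, 4, 5, 6, 7, 8, 10, 15, 11, 16, 13, 3, 14, 9, 17, 12]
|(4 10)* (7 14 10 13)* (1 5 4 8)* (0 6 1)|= |(0 6 1 5 4 13 7 14 10 8)|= 10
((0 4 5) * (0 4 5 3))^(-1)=(0 3 4 5)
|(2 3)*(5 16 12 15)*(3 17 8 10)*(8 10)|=4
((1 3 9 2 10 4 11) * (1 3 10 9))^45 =((1 10 4 11 3)(2 9))^45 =(11)(2 9)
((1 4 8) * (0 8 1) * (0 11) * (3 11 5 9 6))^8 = (0 8 5 9 6 3 11)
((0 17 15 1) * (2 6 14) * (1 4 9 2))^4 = (0 9 1 4 14 15 6 17 2)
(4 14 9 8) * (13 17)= (4 14 9 8)(13 17)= [0, 1, 2, 3, 14, 5, 6, 7, 4, 8, 10, 11, 12, 17, 9, 15, 16, 13]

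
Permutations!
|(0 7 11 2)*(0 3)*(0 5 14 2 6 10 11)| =12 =|(0 7)(2 3 5 14)(6 10 11)|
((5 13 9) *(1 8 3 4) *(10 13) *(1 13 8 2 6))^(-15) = (3 8 10 5 9 13 4)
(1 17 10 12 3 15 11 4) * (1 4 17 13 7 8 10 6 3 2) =(1 13 7 8 10 12 2)(3 15 11 17 6) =[0, 13, 1, 15, 4, 5, 3, 8, 10, 9, 12, 17, 2, 7, 14, 11, 16, 6]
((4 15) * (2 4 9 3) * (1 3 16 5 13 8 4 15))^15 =(1 16)(2 13)(3 5)(4 9)(8 15)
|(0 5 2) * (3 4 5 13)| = 6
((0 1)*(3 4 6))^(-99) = ((0 1)(3 4 6))^(-99) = (6)(0 1)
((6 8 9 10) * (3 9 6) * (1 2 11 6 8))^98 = (1 11)(2 6)(3 10 9)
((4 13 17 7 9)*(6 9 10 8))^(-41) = (4 9 6 8 10 7 17 13)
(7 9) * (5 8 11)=[0, 1, 2, 3, 4, 8, 6, 9, 11, 7, 10, 5]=(5 8 11)(7 9)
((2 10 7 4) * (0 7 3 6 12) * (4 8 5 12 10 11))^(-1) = ((0 7 8 5 12)(2 11 4)(3 6 10))^(-1) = (0 12 5 8 7)(2 4 11)(3 10 6)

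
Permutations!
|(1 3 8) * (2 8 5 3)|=|(1 2 8)(3 5)|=6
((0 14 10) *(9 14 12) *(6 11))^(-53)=(0 9 10 12 14)(6 11)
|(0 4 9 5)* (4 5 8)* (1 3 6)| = 6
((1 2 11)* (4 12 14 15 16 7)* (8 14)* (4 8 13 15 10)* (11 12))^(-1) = (1 11 4 10 14 8 7 16 15 13 12 2)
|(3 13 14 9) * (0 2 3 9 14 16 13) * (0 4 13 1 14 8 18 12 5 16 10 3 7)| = 84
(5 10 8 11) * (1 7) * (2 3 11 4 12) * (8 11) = (1 7)(2 3 8 4 12)(5 10 11) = [0, 7, 3, 8, 12, 10, 6, 1, 4, 9, 11, 5, 2]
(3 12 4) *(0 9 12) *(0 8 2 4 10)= (0 9 12 10)(2 4 3 8)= [9, 1, 4, 8, 3, 5, 6, 7, 2, 12, 0, 11, 10]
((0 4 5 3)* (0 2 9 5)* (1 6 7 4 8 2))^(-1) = (0 4 7 6 1 3 5 9 2 8)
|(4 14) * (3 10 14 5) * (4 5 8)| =|(3 10 14 5)(4 8)| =4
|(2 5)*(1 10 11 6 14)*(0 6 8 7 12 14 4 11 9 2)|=13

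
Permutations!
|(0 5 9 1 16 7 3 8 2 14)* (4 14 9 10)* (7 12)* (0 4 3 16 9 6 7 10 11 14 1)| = 56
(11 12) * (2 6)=[0, 1, 6, 3, 4, 5, 2, 7, 8, 9, 10, 12, 11]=(2 6)(11 12)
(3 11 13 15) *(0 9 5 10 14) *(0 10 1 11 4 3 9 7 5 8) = (0 7 5 1 11 13 15 9 8)(3 4)(10 14) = [7, 11, 2, 4, 3, 1, 6, 5, 0, 8, 14, 13, 12, 15, 10, 9]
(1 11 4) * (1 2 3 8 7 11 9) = (1 9)(2 3 8 7 11 4) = [0, 9, 3, 8, 2, 5, 6, 11, 7, 1, 10, 4]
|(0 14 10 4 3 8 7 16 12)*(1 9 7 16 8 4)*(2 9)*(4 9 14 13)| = 36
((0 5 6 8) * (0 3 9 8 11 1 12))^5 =((0 5 6 11 1 12)(3 9 8))^5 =(0 12 1 11 6 5)(3 8 9)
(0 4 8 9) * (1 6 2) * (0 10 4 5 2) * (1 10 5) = (0 1 6)(2 10 4 8 9 5) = [1, 6, 10, 3, 8, 2, 0, 7, 9, 5, 4]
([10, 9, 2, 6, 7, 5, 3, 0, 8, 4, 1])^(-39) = [9, 7, 2, 6, 10, 5, 3, 1, 8, 0, 4]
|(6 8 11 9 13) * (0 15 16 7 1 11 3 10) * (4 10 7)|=|(0 15 16 4 10)(1 11 9 13 6 8 3 7)|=40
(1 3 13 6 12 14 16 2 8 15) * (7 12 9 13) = (1 3 7 12 14 16 2 8 15)(6 9 13) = [0, 3, 8, 7, 4, 5, 9, 12, 15, 13, 10, 11, 14, 6, 16, 1, 2]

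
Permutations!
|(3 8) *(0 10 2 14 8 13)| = 7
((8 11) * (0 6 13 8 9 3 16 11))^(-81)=(0 8 13 6)(3 9 11 16)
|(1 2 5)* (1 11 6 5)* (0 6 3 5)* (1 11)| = 10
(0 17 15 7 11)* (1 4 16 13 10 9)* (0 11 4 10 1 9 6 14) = (0 17 15 7 4 16 13 1 10 6 14) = [17, 10, 2, 3, 16, 5, 14, 4, 8, 9, 6, 11, 12, 1, 0, 7, 13, 15]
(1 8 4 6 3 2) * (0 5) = (0 5)(1 8 4 6 3 2) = [5, 8, 1, 2, 6, 0, 3, 7, 4]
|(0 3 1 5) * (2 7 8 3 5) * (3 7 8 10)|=6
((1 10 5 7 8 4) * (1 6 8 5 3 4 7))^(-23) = (1 10 3 4 6 8 7 5)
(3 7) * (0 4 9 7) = (0 4 9 7 3) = [4, 1, 2, 0, 9, 5, 6, 3, 8, 7]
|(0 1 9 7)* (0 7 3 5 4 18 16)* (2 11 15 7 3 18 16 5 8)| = |(0 1 9 18 5 4 16)(2 11 15 7 3 8)| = 42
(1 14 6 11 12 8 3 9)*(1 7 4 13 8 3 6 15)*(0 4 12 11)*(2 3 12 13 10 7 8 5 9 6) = (0 4 10 7 13 5 9 8 2 3 6)(1 14 15) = [4, 14, 3, 6, 10, 9, 0, 13, 2, 8, 7, 11, 12, 5, 15, 1]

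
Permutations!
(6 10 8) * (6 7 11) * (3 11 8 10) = (3 11 6)(7 8) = [0, 1, 2, 11, 4, 5, 3, 8, 7, 9, 10, 6]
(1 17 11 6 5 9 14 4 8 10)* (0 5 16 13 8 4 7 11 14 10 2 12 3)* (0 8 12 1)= (0 5 9 10)(1 17 14 7 11 6 16 13 12 3 8 2)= [5, 17, 1, 8, 4, 9, 16, 11, 2, 10, 0, 6, 3, 12, 7, 15, 13, 14]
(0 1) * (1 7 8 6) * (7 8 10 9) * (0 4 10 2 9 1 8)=(1 4 10)(2 9 7)(6 8)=[0, 4, 9, 3, 10, 5, 8, 2, 6, 7, 1]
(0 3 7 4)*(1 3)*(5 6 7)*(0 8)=[1, 3, 2, 5, 8, 6, 7, 4, 0]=(0 1 3 5 6 7 4 8)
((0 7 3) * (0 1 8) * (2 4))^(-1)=(0 8 1 3 7)(2 4)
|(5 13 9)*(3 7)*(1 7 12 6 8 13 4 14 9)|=|(1 7 3 12 6 8 13)(4 14 9 5)|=28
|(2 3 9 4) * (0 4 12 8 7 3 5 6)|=|(0 4 2 5 6)(3 9 12 8 7)|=5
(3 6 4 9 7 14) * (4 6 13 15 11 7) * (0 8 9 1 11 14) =(0 8 9 4 1 11 7)(3 13 15 14) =[8, 11, 2, 13, 1, 5, 6, 0, 9, 4, 10, 7, 12, 15, 3, 14]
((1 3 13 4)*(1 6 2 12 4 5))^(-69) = ((1 3 13 5)(2 12 4 6))^(-69) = (1 5 13 3)(2 6 4 12)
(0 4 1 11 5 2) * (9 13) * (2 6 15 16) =[4, 11, 0, 3, 1, 6, 15, 7, 8, 13, 10, 5, 12, 9, 14, 16, 2] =(0 4 1 11 5 6 15 16 2)(9 13)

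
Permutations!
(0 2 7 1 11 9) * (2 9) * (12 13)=(0 9)(1 11 2 7)(12 13)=[9, 11, 7, 3, 4, 5, 6, 1, 8, 0, 10, 2, 13, 12]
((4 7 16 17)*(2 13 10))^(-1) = (2 10 13)(4 17 16 7)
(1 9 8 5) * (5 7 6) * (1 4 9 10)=(1 10)(4 9 8 7 6 5)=[0, 10, 2, 3, 9, 4, 5, 6, 7, 8, 1]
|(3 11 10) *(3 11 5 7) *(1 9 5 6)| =6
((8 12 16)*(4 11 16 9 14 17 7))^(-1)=(4 7 17 14 9 12 8 16 11)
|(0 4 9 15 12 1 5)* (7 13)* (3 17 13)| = 28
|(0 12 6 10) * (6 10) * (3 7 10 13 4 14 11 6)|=|(0 12 13 4 14 11 6 3 7 10)|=10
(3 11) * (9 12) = (3 11)(9 12) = [0, 1, 2, 11, 4, 5, 6, 7, 8, 12, 10, 3, 9]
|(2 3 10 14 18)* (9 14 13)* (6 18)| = 8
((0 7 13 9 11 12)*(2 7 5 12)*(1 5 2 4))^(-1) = (0 12 5 1 4 11 9 13 7 2)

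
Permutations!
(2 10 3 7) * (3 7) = [0, 1, 10, 3, 4, 5, 6, 2, 8, 9, 7] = (2 10 7)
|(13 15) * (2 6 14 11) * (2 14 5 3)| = 4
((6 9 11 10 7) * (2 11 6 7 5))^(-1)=(2 5 10 11)(6 9)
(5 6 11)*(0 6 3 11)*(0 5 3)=[6, 1, 2, 11, 4, 0, 5, 7, 8, 9, 10, 3]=(0 6 5)(3 11)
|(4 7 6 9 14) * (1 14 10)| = |(1 14 4 7 6 9 10)| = 7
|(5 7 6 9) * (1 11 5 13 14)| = 8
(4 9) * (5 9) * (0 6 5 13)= (0 6 5 9 4 13)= [6, 1, 2, 3, 13, 9, 5, 7, 8, 4, 10, 11, 12, 0]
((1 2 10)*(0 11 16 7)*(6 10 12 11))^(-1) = (0 7 16 11 12 2 1 10 6) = ((0 6 10 1 2 12 11 16 7))^(-1)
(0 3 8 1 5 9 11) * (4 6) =(0 3 8 1 5 9 11)(4 6) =[3, 5, 2, 8, 6, 9, 4, 7, 1, 11, 10, 0]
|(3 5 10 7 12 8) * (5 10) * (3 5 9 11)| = |(3 10 7 12 8 5 9 11)| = 8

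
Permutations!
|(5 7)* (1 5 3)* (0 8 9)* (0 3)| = |(0 8 9 3 1 5 7)| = 7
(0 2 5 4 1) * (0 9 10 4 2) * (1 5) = [0, 9, 1, 3, 5, 2, 6, 7, 8, 10, 4] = (1 9 10 4 5 2)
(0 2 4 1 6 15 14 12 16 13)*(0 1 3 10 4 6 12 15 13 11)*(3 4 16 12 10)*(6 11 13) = (0 2 11)(1 10 16 13)(14 15) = [2, 10, 11, 3, 4, 5, 6, 7, 8, 9, 16, 0, 12, 1, 15, 14, 13]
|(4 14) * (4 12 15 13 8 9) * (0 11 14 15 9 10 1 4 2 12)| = |(0 11 14)(1 4 15 13 8 10)(2 12 9)| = 6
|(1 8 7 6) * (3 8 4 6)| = 3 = |(1 4 6)(3 8 7)|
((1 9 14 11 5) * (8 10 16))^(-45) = (16)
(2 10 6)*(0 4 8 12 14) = (0 4 8 12 14)(2 10 6) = [4, 1, 10, 3, 8, 5, 2, 7, 12, 9, 6, 11, 14, 13, 0]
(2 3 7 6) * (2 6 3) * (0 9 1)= (0 9 1)(3 7)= [9, 0, 2, 7, 4, 5, 6, 3, 8, 1]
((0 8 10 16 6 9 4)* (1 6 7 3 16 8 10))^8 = (0 10 8 1 6 9 4)(3 7 16)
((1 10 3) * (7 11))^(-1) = ((1 10 3)(7 11))^(-1) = (1 3 10)(7 11)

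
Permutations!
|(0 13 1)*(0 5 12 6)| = 6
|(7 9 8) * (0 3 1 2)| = |(0 3 1 2)(7 9 8)| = 12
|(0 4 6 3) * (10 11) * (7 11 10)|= 4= |(0 4 6 3)(7 11)|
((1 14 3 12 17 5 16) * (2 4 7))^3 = ((1 14 3 12 17 5 16)(2 4 7))^3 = (1 12 16 3 5 14 17)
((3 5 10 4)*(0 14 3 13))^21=(14)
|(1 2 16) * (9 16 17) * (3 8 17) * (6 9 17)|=7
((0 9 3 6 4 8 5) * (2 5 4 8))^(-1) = ((0 9 3 6 8 4 2 5))^(-1) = (0 5 2 4 8 6 3 9)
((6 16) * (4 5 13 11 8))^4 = (16)(4 8 11 13 5)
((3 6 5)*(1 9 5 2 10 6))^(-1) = ((1 9 5 3)(2 10 6))^(-1) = (1 3 5 9)(2 6 10)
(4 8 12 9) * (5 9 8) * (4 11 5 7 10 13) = (4 7 10 13)(5 9 11)(8 12) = [0, 1, 2, 3, 7, 9, 6, 10, 12, 11, 13, 5, 8, 4]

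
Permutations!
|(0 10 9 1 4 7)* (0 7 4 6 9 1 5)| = 6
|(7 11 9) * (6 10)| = 6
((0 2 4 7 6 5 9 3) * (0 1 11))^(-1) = ((0 2 4 7 6 5 9 3 1 11))^(-1) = (0 11 1 3 9 5 6 7 4 2)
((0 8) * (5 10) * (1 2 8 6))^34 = (10)(0 8 2 1 6)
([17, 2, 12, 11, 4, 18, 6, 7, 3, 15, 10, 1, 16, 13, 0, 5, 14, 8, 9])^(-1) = [14, 11, 1, 8, 4, 15, 6, 7, 17, 18, 10, 3, 2, 13, 16, 9, 12, 0, 5]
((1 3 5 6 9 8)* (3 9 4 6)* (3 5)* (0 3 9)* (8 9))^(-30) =((9)(0 3 8 1)(4 6))^(-30) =(9)(0 8)(1 3)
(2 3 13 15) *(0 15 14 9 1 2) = (0 15)(1 2 3 13 14 9) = [15, 2, 3, 13, 4, 5, 6, 7, 8, 1, 10, 11, 12, 14, 9, 0]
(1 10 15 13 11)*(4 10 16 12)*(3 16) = (1 3 16 12 4 10 15 13 11) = [0, 3, 2, 16, 10, 5, 6, 7, 8, 9, 15, 1, 4, 11, 14, 13, 12]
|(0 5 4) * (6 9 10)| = |(0 5 4)(6 9 10)| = 3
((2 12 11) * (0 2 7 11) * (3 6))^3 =(12)(3 6)(7 11)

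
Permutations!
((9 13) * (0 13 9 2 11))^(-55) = (0 13 2 11)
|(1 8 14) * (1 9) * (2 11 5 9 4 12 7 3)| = 11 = |(1 8 14 4 12 7 3 2 11 5 9)|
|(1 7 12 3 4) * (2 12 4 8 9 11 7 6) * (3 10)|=11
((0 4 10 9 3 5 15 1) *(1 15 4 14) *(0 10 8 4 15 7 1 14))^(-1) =((1 10 9 3 5 15 7)(4 8))^(-1) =(1 7 15 5 3 9 10)(4 8)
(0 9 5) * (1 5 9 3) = [3, 5, 2, 1, 4, 0, 6, 7, 8, 9] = (9)(0 3 1 5)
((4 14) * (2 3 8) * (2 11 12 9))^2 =(14)(2 8 12)(3 11 9)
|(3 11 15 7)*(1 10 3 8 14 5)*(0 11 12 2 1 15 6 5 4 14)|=70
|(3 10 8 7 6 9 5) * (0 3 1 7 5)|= |(0 3 10 8 5 1 7 6 9)|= 9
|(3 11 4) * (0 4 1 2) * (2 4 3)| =6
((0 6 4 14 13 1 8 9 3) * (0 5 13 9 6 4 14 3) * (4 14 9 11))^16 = ((0 14 11 4 3 5 13 1 8 6 9))^16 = (0 5 9 3 6 4 8 11 1 14 13)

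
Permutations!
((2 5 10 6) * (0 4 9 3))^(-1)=(0 3 9 4)(2 6 10 5)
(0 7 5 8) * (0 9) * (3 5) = (0 7 3 5 8 9) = [7, 1, 2, 5, 4, 8, 6, 3, 9, 0]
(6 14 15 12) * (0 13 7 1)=(0 13 7 1)(6 14 15 12)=[13, 0, 2, 3, 4, 5, 14, 1, 8, 9, 10, 11, 6, 7, 15, 12]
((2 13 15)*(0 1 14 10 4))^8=((0 1 14 10 4)(2 13 15))^8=(0 10 1 4 14)(2 15 13)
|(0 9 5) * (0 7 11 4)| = 6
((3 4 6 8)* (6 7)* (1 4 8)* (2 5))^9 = ((1 4 7 6)(2 5)(3 8))^9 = (1 4 7 6)(2 5)(3 8)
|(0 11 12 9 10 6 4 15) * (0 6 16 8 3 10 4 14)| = |(0 11 12 9 4 15 6 14)(3 10 16 8)| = 8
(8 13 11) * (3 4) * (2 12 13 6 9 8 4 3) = (2 12 13 11 4)(6 9 8) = [0, 1, 12, 3, 2, 5, 9, 7, 6, 8, 10, 4, 13, 11]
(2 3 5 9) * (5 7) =(2 3 7 5 9) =[0, 1, 3, 7, 4, 9, 6, 5, 8, 2]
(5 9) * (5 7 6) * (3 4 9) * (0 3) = [3, 1, 2, 4, 9, 0, 5, 6, 8, 7] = (0 3 4 9 7 6 5)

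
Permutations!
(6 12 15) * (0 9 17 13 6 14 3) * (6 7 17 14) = [9, 1, 2, 0, 4, 5, 12, 17, 8, 14, 10, 11, 15, 7, 3, 6, 16, 13] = (0 9 14 3)(6 12 15)(7 17 13)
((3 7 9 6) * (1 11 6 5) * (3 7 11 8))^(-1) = ((1 8 3 11 6 7 9 5))^(-1) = (1 5 9 7 6 11 3 8)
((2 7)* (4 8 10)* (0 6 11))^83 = ((0 6 11)(2 7)(4 8 10))^83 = (0 11 6)(2 7)(4 10 8)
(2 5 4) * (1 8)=[0, 8, 5, 3, 2, 4, 6, 7, 1]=(1 8)(2 5 4)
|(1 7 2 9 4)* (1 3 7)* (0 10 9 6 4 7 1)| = 9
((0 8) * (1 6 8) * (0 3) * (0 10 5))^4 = ((0 1 6 8 3 10 5))^4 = (0 3 1 10 6 5 8)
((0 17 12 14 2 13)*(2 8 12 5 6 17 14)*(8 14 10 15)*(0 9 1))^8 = ((0 10 15 8 12 2 13 9 1)(5 6 17))^8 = (0 1 9 13 2 12 8 15 10)(5 17 6)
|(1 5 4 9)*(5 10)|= |(1 10 5 4 9)|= 5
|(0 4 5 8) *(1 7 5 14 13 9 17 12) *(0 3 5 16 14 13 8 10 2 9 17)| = |(0 4 13 17 12 1 7 16 14 8 3 5 10 2 9)| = 15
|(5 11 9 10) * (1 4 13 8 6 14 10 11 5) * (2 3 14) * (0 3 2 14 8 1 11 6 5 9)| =9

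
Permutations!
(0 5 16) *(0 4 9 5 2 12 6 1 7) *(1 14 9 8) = (0 2 12 6 14 9 5 16 4 8 1 7) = [2, 7, 12, 3, 8, 16, 14, 0, 1, 5, 10, 11, 6, 13, 9, 15, 4]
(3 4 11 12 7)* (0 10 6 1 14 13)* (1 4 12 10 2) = (0 2 1 14 13)(3 12 7)(4 11 10 6) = [2, 14, 1, 12, 11, 5, 4, 3, 8, 9, 6, 10, 7, 0, 13]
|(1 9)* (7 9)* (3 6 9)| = 5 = |(1 7 3 6 9)|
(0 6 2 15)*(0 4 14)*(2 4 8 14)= (0 6 4 2 15 8 14)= [6, 1, 15, 3, 2, 5, 4, 7, 14, 9, 10, 11, 12, 13, 0, 8]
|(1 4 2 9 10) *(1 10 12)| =|(1 4 2 9 12)| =5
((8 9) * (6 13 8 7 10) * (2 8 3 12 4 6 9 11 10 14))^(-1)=(2 14 7 9 10 11 8)(3 13 6 4 12)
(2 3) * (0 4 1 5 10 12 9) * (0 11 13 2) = (0 4 1 5 10 12 9 11 13 2 3) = [4, 5, 3, 0, 1, 10, 6, 7, 8, 11, 12, 13, 9, 2]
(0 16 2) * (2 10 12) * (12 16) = (0 12 2)(10 16) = [12, 1, 0, 3, 4, 5, 6, 7, 8, 9, 16, 11, 2, 13, 14, 15, 10]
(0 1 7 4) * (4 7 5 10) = (0 1 5 10 4) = [1, 5, 2, 3, 0, 10, 6, 7, 8, 9, 4]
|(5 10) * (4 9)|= |(4 9)(5 10)|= 2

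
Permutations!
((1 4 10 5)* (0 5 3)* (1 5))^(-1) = (0 3 10 4 1)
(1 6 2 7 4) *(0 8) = (0 8)(1 6 2 7 4) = [8, 6, 7, 3, 1, 5, 2, 4, 0]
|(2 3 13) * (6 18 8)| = 3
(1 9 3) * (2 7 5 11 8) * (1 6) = (1 9 3 6)(2 7 5 11 8) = [0, 9, 7, 6, 4, 11, 1, 5, 2, 3, 10, 8]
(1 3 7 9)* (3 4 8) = (1 4 8 3 7 9) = [0, 4, 2, 7, 8, 5, 6, 9, 3, 1]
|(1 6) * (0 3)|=2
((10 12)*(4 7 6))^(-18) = ((4 7 6)(10 12))^(-18) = (12)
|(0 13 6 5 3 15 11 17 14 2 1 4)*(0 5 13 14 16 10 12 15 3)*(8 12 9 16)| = 30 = |(0 14 2 1 4 5)(6 13)(8 12 15 11 17)(9 16 10)|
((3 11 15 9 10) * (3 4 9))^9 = (15)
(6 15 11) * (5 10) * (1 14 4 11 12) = (1 14 4 11 6 15 12)(5 10) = [0, 14, 2, 3, 11, 10, 15, 7, 8, 9, 5, 6, 1, 13, 4, 12]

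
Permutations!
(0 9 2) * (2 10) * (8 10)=(0 9 8 10 2)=[9, 1, 0, 3, 4, 5, 6, 7, 10, 8, 2]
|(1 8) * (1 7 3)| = 4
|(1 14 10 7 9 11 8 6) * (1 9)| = |(1 14 10 7)(6 9 11 8)| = 4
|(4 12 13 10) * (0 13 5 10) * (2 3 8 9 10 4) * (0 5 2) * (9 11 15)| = |(0 13 5 4 12 2 3 8 11 15 9 10)| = 12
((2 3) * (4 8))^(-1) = ((2 3)(4 8))^(-1) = (2 3)(4 8)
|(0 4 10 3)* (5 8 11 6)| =|(0 4 10 3)(5 8 11 6)| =4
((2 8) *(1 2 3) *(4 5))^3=(1 3 8 2)(4 5)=((1 2 8 3)(4 5))^3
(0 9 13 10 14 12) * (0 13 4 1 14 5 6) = (0 9 4 1 14 12 13 10 5 6) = [9, 14, 2, 3, 1, 6, 0, 7, 8, 4, 5, 11, 13, 10, 12]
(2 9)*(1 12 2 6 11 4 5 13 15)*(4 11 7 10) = [0, 12, 9, 3, 5, 13, 7, 10, 8, 6, 4, 11, 2, 15, 14, 1] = (1 12 2 9 6 7 10 4 5 13 15)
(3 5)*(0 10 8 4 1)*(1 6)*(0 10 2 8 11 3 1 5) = (0 2 8 4 6 5 1 10 11 3) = [2, 10, 8, 0, 6, 1, 5, 7, 4, 9, 11, 3]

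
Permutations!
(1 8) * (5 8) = (1 5 8) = [0, 5, 2, 3, 4, 8, 6, 7, 1]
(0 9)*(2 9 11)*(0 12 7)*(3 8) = [11, 1, 9, 8, 4, 5, 6, 0, 3, 12, 10, 2, 7] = (0 11 2 9 12 7)(3 8)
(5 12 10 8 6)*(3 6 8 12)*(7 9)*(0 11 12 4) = (0 11 12 10 4)(3 6 5)(7 9) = [11, 1, 2, 6, 0, 3, 5, 9, 8, 7, 4, 12, 10]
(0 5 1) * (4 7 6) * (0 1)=(0 5)(4 7 6)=[5, 1, 2, 3, 7, 0, 4, 6]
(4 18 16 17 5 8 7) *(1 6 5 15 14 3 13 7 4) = [0, 6, 2, 13, 18, 8, 5, 1, 4, 9, 10, 11, 12, 7, 3, 14, 17, 15, 16] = (1 6 5 8 4 18 16 17 15 14 3 13 7)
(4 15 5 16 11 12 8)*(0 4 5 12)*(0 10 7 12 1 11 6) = (0 4 15 1 11 10 7 12 8 5 16 6) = [4, 11, 2, 3, 15, 16, 0, 12, 5, 9, 7, 10, 8, 13, 14, 1, 6]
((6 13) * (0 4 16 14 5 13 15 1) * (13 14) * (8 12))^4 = (0 6 4 15 16 1 13)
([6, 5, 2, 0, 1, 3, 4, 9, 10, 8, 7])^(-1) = [3, 4, 2, 5, 6, 1, 0, 10, 9, 7, 8]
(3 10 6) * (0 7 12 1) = (0 7 12 1)(3 10 6) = [7, 0, 2, 10, 4, 5, 3, 12, 8, 9, 6, 11, 1]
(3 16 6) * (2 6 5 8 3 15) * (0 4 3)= (0 4 3 16 5 8)(2 6 15)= [4, 1, 6, 16, 3, 8, 15, 7, 0, 9, 10, 11, 12, 13, 14, 2, 5]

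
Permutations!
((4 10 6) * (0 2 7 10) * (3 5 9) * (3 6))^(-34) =(0 7 3 9 4 2 10 5 6)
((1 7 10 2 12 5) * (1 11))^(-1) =((1 7 10 2 12 5 11))^(-1) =(1 11 5 12 2 10 7)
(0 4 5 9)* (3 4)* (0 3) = (3 4 5 9) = [0, 1, 2, 4, 5, 9, 6, 7, 8, 3]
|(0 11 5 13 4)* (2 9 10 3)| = 20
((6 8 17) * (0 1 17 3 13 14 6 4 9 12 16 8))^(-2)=(0 14 3 16 9 17)(1 6 13 8 12 4)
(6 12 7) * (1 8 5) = (1 8 5)(6 12 7) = [0, 8, 2, 3, 4, 1, 12, 6, 5, 9, 10, 11, 7]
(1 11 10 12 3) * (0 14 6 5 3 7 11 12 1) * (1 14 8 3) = (0 8 3)(1 12 7 11 10 14 6 5) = [8, 12, 2, 0, 4, 1, 5, 11, 3, 9, 14, 10, 7, 13, 6]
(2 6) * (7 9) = (2 6)(7 9) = [0, 1, 6, 3, 4, 5, 2, 9, 8, 7]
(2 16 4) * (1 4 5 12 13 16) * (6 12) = (1 4 2)(5 6 12 13 16) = [0, 4, 1, 3, 2, 6, 12, 7, 8, 9, 10, 11, 13, 16, 14, 15, 5]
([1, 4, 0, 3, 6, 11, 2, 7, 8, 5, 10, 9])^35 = [0, 1, 2, 3, 4, 9, 6, 7, 8, 11, 10, 5]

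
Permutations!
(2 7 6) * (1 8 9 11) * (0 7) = [7, 8, 0, 3, 4, 5, 2, 6, 9, 11, 10, 1] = (0 7 6 2)(1 8 9 11)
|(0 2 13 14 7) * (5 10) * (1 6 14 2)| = |(0 1 6 14 7)(2 13)(5 10)| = 10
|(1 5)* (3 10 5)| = 4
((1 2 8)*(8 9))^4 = (9)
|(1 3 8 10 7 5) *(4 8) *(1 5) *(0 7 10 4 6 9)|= |(10)(0 7 1 3 6 9)(4 8)|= 6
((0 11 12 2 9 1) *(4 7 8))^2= (0 12 9)(1 11 2)(4 8 7)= ((0 11 12 2 9 1)(4 7 8))^2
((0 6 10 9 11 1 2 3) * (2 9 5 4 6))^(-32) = (0 2 3)(1 9 11) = ((0 2 3)(1 9 11)(4 6 10 5))^(-32)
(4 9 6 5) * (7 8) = [0, 1, 2, 3, 9, 4, 5, 8, 7, 6] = (4 9 6 5)(7 8)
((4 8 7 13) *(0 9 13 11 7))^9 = ((0 9 13 4 8)(7 11))^9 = (0 8 4 13 9)(7 11)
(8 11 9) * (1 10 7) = (1 10 7)(8 11 9) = [0, 10, 2, 3, 4, 5, 6, 1, 11, 8, 7, 9]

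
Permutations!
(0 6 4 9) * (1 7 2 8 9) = [6, 7, 8, 3, 1, 5, 4, 2, 9, 0] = (0 6 4 1 7 2 8 9)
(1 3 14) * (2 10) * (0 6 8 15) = (0 6 8 15)(1 3 14)(2 10) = [6, 3, 10, 14, 4, 5, 8, 7, 15, 9, 2, 11, 12, 13, 1, 0]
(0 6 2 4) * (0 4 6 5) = (0 5)(2 6) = [5, 1, 6, 3, 4, 0, 2]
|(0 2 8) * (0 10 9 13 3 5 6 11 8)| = 8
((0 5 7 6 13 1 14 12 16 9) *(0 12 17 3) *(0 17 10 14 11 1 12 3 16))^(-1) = (0 12 13 6 7 5)(1 11)(3 9 16 17)(10 14)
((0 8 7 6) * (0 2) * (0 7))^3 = (0 8)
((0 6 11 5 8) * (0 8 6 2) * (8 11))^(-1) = (0 2)(5 11 8 6)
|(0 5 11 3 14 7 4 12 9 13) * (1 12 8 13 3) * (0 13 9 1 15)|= 12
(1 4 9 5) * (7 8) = [0, 4, 2, 3, 9, 1, 6, 8, 7, 5] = (1 4 9 5)(7 8)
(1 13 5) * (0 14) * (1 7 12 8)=(0 14)(1 13 5 7 12 8)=[14, 13, 2, 3, 4, 7, 6, 12, 1, 9, 10, 11, 8, 5, 0]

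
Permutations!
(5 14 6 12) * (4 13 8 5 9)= (4 13 8 5 14 6 12 9)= [0, 1, 2, 3, 13, 14, 12, 7, 5, 4, 10, 11, 9, 8, 6]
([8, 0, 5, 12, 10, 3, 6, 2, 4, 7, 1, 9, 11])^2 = (0 4 1 8 10)(2 3 11 7 5 12 9)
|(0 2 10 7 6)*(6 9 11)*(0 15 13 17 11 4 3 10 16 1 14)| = 5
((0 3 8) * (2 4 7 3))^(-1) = (0 8 3 7 4 2)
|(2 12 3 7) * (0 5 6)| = 12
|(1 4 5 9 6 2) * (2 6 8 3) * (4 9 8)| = 7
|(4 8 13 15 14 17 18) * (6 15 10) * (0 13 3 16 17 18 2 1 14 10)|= 18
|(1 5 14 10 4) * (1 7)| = 6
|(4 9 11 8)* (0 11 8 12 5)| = 12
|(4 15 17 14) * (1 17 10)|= |(1 17 14 4 15 10)|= 6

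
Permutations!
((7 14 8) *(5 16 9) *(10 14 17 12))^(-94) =(5 9 16)(7 12 14)(8 17 10)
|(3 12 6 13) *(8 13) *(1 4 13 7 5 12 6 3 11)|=12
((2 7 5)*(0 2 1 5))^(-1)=((0 2 7)(1 5))^(-1)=(0 7 2)(1 5)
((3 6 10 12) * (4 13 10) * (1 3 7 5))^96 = (1 12 4)(3 7 13)(5 10 6)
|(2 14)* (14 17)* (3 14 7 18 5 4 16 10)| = 10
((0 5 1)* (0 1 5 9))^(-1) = (0 9)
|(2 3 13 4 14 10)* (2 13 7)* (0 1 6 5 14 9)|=9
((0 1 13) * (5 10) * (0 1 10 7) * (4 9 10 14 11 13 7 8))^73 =((0 14 11 13 1 7)(4 9 10 5 8))^73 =(0 14 11 13 1 7)(4 5 9 8 10)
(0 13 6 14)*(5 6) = (0 13 5 6 14) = [13, 1, 2, 3, 4, 6, 14, 7, 8, 9, 10, 11, 12, 5, 0]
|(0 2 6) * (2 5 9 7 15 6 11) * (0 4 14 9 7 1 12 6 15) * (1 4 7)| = |(15)(0 5 1 12 6 7)(2 11)(4 14 9)| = 6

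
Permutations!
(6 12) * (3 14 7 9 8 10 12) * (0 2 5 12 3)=(0 2 5 12 6)(3 14 7 9 8 10)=[2, 1, 5, 14, 4, 12, 0, 9, 10, 8, 3, 11, 6, 13, 7]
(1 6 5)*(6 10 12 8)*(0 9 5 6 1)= (0 9 5)(1 10 12 8)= [9, 10, 2, 3, 4, 0, 6, 7, 1, 5, 12, 11, 8]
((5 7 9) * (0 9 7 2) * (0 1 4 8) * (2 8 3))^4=(9)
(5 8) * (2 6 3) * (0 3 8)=[3, 1, 6, 2, 4, 0, 8, 7, 5]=(0 3 2 6 8 5)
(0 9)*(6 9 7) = (0 7 6 9) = [7, 1, 2, 3, 4, 5, 9, 6, 8, 0]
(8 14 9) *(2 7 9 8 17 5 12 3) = (2 7 9 17 5 12 3)(8 14) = [0, 1, 7, 2, 4, 12, 6, 9, 14, 17, 10, 11, 3, 13, 8, 15, 16, 5]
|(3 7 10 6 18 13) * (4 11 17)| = 6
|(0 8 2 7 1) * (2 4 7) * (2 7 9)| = |(0 8 4 9 2 7 1)| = 7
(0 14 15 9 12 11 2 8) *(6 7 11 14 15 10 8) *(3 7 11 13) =(0 15 9 12 14 10 8)(2 6 11)(3 7 13) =[15, 1, 6, 7, 4, 5, 11, 13, 0, 12, 8, 2, 14, 3, 10, 9]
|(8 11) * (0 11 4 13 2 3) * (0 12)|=|(0 11 8 4 13 2 3 12)|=8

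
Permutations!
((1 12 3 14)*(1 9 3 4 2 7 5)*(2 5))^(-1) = (1 5 4 12)(2 7)(3 9 14) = ((1 12 4 5)(2 7)(3 14 9))^(-1)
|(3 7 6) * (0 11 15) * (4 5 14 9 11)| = 21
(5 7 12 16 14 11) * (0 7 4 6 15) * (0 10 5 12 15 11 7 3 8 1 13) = [3, 13, 2, 8, 6, 4, 11, 15, 1, 9, 5, 12, 16, 0, 7, 10, 14] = (0 3 8 1 13)(4 6 11 12 16 14 7 15 10 5)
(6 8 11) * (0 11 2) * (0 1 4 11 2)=(0 2 1 4 11 6 8)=[2, 4, 1, 3, 11, 5, 8, 7, 0, 9, 10, 6]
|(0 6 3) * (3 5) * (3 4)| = 5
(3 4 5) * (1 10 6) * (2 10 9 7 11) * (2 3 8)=(1 9 7 11 3 4 5 8 2 10 6)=[0, 9, 10, 4, 5, 8, 1, 11, 2, 7, 6, 3]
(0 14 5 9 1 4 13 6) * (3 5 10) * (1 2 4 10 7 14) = (0 1 10 3 5 9 2 4 13 6)(7 14) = [1, 10, 4, 5, 13, 9, 0, 14, 8, 2, 3, 11, 12, 6, 7]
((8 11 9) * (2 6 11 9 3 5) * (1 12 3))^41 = (1 11 6 2 5 3 12)(8 9)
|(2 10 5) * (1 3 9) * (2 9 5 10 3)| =5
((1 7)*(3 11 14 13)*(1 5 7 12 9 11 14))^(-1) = ((1 12 9 11)(3 14 13)(5 7))^(-1) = (1 11 9 12)(3 13 14)(5 7)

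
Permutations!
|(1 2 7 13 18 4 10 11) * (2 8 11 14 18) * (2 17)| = 12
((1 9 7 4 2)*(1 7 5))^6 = (9)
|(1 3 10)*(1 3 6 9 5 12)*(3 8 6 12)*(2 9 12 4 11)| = |(1 4 11 2 9 5 3 10 8 6 12)| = 11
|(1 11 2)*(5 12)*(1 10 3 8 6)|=14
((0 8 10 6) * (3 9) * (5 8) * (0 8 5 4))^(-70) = (6 10 8)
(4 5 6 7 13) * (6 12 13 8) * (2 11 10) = (2 11 10)(4 5 12 13)(6 7 8) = [0, 1, 11, 3, 5, 12, 7, 8, 6, 9, 2, 10, 13, 4]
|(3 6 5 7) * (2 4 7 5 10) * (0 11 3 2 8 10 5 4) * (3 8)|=|(0 11 8 10 3 6 5 4 7 2)|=10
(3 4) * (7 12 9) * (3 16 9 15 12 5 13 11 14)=(3 4 16 9 7 5 13 11 14)(12 15)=[0, 1, 2, 4, 16, 13, 6, 5, 8, 7, 10, 14, 15, 11, 3, 12, 9]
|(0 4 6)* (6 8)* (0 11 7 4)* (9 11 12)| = 7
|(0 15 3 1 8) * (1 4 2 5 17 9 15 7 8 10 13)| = 21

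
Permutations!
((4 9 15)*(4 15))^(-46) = (15)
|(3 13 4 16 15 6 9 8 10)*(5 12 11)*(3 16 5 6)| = |(3 13 4 5 12 11 6 9 8 10 16 15)| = 12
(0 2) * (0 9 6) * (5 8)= (0 2 9 6)(5 8)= [2, 1, 9, 3, 4, 8, 0, 7, 5, 6]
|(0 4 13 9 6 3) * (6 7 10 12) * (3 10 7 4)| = 6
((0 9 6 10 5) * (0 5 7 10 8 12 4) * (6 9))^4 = ((0 6 8 12 4)(7 10))^4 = (0 4 12 8 6)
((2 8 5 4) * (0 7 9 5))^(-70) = (9)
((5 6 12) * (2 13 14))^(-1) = (2 14 13)(5 12 6)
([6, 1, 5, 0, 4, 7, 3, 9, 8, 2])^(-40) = [3, 1, 2, 6, 4, 5, 0, 7, 8, 9]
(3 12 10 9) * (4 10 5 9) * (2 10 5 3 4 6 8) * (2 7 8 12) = (2 10 6 12 3)(4 5 9)(7 8) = [0, 1, 10, 2, 5, 9, 12, 8, 7, 4, 6, 11, 3]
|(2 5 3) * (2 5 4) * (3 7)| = |(2 4)(3 5 7)| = 6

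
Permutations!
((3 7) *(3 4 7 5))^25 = (3 5)(4 7) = ((3 5)(4 7))^25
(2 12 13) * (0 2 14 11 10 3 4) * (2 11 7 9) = [11, 1, 12, 4, 0, 5, 6, 9, 8, 2, 3, 10, 13, 14, 7] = (0 11 10 3 4)(2 12 13 14 7 9)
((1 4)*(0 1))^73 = (0 1 4)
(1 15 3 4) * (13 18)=[0, 15, 2, 4, 1, 5, 6, 7, 8, 9, 10, 11, 12, 18, 14, 3, 16, 17, 13]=(1 15 3 4)(13 18)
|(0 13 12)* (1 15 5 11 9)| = 15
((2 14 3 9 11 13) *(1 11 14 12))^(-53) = ((1 11 13 2 12)(3 9 14))^(-53) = (1 13 12 11 2)(3 9 14)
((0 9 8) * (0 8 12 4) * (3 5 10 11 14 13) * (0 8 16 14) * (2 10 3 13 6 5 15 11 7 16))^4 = (0 8 16 3 9 2 14 15 12 10 6 11 4 7 5) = ((0 9 12 4 8 2 10 7 16 14 6 5 3 15 11))^4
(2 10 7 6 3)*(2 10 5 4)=(2 5 4)(3 10 7 6)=[0, 1, 5, 10, 2, 4, 3, 6, 8, 9, 7]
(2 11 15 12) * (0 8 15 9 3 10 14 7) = [8, 1, 11, 10, 4, 5, 6, 0, 15, 3, 14, 9, 2, 13, 7, 12] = (0 8 15 12 2 11 9 3 10 14 7)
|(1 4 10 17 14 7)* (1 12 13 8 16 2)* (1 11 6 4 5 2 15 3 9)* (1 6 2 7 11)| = 17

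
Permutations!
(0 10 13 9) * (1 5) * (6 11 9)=(0 10 13 6 11 9)(1 5)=[10, 5, 2, 3, 4, 1, 11, 7, 8, 0, 13, 9, 12, 6]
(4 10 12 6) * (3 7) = (3 7)(4 10 12 6) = [0, 1, 2, 7, 10, 5, 4, 3, 8, 9, 12, 11, 6]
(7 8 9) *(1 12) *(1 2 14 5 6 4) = (1 12 2 14 5 6 4)(7 8 9) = [0, 12, 14, 3, 1, 6, 4, 8, 9, 7, 10, 11, 2, 13, 5]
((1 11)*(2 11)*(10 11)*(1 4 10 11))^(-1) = ((1 2 11 4 10))^(-1) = (1 10 4 11 2)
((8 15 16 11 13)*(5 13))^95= (5 11 16 15 8 13)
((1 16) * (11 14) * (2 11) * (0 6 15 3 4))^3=(0 3 6 4 15)(1 16)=((0 6 15 3 4)(1 16)(2 11 14))^3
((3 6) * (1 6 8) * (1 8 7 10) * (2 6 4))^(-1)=(1 10 7 3 6 2 4)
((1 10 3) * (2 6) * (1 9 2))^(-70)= (1 3 2)(6 10 9)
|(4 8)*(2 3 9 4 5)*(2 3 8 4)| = |(2 8 5 3 9)| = 5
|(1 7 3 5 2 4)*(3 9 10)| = |(1 7 9 10 3 5 2 4)| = 8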